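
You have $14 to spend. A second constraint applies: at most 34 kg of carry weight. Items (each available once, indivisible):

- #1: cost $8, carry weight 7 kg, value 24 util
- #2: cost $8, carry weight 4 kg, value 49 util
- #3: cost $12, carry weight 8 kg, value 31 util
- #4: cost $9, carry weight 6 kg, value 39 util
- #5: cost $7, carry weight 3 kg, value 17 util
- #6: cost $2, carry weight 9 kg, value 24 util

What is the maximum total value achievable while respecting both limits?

Feasible sets respecting both limits:
- #2+#6: cost 10, carry weight 13, value 73
- #4+#6: cost 11, carry weight 15, value 63
- #3+#6: cost 14, carry weight 17, value 55
- #2: cost 8, carry weight 4, value 49
Best: 73 util.

73 util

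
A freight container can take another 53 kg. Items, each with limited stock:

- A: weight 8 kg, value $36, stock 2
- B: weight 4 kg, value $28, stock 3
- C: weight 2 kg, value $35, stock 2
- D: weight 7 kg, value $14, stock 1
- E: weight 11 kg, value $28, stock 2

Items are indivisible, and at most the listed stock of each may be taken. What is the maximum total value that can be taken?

Best selections within weight 53 and stock limits:
- 2×A + 3×B + 2×C + 1×D + 1×E: weight 50, value 268
- 1×A + 3×B + 2×C + 1×D + 2×E: weight 53, value 260
- 2×A + 3×B + 2×C + 1×E: weight 43, value 254
- 2×A + 2×B + 2×C + 2×E: weight 50, value 254
Best: $268.

$268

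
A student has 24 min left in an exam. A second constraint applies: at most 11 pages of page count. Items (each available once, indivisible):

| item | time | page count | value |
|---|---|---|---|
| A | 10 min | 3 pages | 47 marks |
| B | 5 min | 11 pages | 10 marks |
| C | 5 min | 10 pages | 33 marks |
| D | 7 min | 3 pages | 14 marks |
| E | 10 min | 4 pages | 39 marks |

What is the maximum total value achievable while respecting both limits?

Feasible sets respecting both limits:
- A+E: time 20, page count 7, value 86
- A+D: time 17, page count 6, value 61
- D+E: time 17, page count 7, value 53
- A: time 10, page count 3, value 47
Best: 86 marks.

86 marks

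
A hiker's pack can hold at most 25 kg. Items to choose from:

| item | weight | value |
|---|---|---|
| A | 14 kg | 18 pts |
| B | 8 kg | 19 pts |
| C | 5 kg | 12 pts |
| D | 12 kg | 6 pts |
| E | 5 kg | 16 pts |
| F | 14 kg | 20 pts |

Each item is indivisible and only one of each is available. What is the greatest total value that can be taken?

48 pts

This is a 0/1 knapsack; check combinations near the capacity.
- C+E+F: weight 5+5+14=24, value 12+16+20=48
- B+C+E: weight 8+5+5=18, value 19+12+16=47
- A+C+E: weight 14+5+5=24, value 18+12+16=46
- B+D+E: weight 8+12+5=25, value 19+6+16=41
Best: 48 pts.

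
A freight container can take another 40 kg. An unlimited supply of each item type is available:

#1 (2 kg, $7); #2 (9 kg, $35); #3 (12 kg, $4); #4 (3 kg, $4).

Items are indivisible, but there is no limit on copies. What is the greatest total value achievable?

$154

Best value-per-unit is #2 at 35/9; filling with it alone gives 4×35 = 140.
Optimal mix: 2×#1 + 4×#2 → weight 40, value 154.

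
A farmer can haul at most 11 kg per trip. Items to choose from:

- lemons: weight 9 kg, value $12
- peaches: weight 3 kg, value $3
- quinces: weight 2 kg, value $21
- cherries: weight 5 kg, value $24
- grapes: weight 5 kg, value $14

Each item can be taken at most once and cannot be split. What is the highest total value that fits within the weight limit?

$48

This is a 0/1 knapsack; check combinations near the capacity.
- peaches+quinces+cherries: weight 3+2+5=10, value 3+21+24=48
- quinces+cherries: weight 2+5=7, value 21+24=45
- peaches+quinces+grapes: weight 3+2+5=10, value 3+21+14=38
Best: $48.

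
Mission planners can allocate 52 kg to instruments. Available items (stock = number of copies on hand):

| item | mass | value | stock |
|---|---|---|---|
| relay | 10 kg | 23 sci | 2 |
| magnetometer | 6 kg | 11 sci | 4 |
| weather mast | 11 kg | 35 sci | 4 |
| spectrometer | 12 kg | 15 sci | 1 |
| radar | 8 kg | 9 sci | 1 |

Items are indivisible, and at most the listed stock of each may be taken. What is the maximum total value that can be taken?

Top feasible selections:
- 1×magnetometer + 4×weather mast: mass 50, value 151
- 4×weather mast + 1×radar: mass 52, value 149
Best: 151 sci.

151 sci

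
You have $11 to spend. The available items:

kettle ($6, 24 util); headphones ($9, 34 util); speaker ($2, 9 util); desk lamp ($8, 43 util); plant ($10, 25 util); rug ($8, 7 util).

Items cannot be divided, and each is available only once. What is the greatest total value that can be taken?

Check high-value combinations within $11:
- speaker+desk lamp: cost 2+8=10, value 9+43=52
- desk lamp: cost 8, value 43
- headphones+speaker: cost 9+2=11, value 34+9=43
- headphones: cost 9, value 34
- kettle+speaker: cost 6+2=8, value 24+9=33
Best: 52 util.

52 util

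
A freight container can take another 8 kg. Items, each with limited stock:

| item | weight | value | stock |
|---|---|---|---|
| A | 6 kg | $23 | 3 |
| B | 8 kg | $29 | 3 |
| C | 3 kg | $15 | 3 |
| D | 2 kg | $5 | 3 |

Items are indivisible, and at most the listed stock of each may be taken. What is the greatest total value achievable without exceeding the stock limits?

Top feasible selections:
- 2×C + 1×D: weight 8, value 35
- 2×C: weight 6, value 30
- 1×B: weight 8, value 29
- 1×A + 1×D: weight 8, value 28
Best: $35.

$35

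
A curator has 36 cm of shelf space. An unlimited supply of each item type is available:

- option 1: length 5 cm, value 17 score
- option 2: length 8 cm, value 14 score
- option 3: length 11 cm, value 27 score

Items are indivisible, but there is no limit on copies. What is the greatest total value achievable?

119 score

Best value-per-unit is option 1 at 17/5, and filling with it alone uses length 7×5=35. No mix of the others beats 7×17 = 119.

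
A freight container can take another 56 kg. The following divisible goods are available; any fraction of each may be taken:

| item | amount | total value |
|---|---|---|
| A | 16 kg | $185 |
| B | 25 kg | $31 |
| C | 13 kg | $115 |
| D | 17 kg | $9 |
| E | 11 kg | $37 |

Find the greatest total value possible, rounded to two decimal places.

Take in order of value per unit:
- A (185/16 per unit): all 16 → value 185, running total 185.00
- C (115/13 per unit): all 13 → value 115, running total 300.00
- E (37/11 per unit): all 11 → value 37, running total 337.00
- B (31/25 per unit): 16 of 25 → value 16×31/25 = 19.8400, running total 356.84
Total 356.84.

356.84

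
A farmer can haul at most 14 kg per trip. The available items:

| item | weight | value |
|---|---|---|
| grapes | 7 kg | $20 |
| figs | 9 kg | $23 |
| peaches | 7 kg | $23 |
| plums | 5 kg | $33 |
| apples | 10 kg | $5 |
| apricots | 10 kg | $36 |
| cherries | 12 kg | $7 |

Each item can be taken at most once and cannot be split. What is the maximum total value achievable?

This is a 0/1 knapsack; check combinations near the capacity.
- peaches+plums: weight 7+5=12, value 23+33=56
- figs+plums: weight 9+5=14, value 23+33=56
- grapes+plums: weight 7+5=12, value 20+33=53
Best: $56.

$56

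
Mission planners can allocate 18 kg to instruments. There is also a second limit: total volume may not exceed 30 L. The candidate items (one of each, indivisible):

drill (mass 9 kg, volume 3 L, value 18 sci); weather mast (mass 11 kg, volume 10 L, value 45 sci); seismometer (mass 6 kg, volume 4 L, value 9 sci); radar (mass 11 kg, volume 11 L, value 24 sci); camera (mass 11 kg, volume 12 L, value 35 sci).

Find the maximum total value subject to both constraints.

Feasible sets respecting both limits:
- weather mast+seismometer: mass 17, volume 14, value 54
- weather mast: mass 11, volume 10, value 45
- seismometer+camera: mass 17, volume 16, value 44
Best: 54 sci.

54 sci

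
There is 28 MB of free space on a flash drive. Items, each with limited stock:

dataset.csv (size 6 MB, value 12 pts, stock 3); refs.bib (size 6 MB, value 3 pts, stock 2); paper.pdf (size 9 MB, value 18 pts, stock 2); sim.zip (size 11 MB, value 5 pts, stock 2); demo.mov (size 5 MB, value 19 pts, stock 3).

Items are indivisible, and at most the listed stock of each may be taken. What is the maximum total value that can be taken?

81 pts

Top feasible selections:
- 2×dataset.csv + 3×demo.mov: size 27, value 81
- 1×paper.pdf + 3×demo.mov: size 24, value 75
- 2×paper.pdf + 2×demo.mov: size 28, value 74
Best: 81 pts.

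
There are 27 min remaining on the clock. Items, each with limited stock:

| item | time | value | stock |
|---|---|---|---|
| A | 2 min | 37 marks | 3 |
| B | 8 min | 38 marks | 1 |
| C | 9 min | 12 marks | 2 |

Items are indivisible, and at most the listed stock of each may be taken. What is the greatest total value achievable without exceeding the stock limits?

161 marks

Top feasible selections:
- 3×A + 1×B + 1×C: time 23, value 161
- 3×A + 1×B: time 14, value 149
Best: 161 marks.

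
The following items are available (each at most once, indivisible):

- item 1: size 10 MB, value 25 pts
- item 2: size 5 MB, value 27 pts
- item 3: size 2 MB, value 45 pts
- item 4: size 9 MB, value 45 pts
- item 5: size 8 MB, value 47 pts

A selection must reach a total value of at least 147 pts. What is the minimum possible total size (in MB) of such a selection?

24

Subsets with value ≥ 147, sorted by total size:
- item 2+item 3+item 4+item 5: size 24, value 164
- item 1+item 3+item 4+item 5: size 29, value 162
- item 1+item 2+item 3+item 4+item 5: size 34, value 189
Minimum size: 24 MB.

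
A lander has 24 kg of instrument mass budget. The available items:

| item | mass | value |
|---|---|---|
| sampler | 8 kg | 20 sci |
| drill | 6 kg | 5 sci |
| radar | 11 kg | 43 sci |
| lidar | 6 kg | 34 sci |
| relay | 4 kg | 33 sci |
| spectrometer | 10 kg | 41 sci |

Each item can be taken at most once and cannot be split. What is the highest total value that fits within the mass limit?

Check high-value combinations within 24 kg:
- radar+lidar+relay: mass 11+6+4=21, value 43+34+33=110
- lidar+relay+spectrometer: mass 6+4+10=20, value 34+33+41=108
- sampler+radar+relay: mass 8+11+4=23, value 20+43+33=96
Best: 110 sci.

110 sci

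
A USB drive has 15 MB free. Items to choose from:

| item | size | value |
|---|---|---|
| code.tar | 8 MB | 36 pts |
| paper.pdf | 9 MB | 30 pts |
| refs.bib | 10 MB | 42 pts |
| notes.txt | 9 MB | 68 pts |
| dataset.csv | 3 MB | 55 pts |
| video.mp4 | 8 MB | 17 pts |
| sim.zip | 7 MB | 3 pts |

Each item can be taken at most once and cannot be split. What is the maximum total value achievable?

Check high-value combinations within 15 MB:
- notes.txt+dataset.csv: size 9+3=12, value 68+55=123
- refs.bib+dataset.csv: size 10+3=13, value 42+55=97
- code.tar+dataset.csv: size 8+3=11, value 36+55=91
Best: 123 pts.

123 pts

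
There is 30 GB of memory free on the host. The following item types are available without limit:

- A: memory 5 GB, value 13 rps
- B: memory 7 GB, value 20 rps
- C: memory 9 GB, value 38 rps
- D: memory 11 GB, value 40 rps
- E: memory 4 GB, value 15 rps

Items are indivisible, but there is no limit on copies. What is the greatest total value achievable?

Best value-per-unit is C at 38/9; filling with it alone gives 3×38 = 114.
Optimal mix: 2×C + 3×E → memory 30, value 121.

121 rps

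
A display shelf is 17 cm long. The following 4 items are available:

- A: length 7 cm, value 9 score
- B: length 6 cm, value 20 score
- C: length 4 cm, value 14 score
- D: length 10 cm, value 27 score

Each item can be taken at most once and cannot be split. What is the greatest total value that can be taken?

47 score

Check high-value combinations within 17 cm:
- B+D: length 6+10=16, value 20+27=47
- A+B+C: length 7+6+4=17, value 9+20+14=43
- C+D: length 4+10=14, value 14+27=41
- A+D: length 7+10=17, value 9+27=36
- B+C: length 6+4=10, value 20+14=34
Best: 47 score.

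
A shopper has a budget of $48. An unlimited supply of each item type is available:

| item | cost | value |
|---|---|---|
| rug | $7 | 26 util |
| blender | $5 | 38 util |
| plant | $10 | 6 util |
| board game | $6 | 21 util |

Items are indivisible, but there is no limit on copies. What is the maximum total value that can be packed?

342 util

Best value-per-unit is blender at 38/5, and filling with it alone uses cost 9×5=45. No mix of the others beats 9×38 = 342.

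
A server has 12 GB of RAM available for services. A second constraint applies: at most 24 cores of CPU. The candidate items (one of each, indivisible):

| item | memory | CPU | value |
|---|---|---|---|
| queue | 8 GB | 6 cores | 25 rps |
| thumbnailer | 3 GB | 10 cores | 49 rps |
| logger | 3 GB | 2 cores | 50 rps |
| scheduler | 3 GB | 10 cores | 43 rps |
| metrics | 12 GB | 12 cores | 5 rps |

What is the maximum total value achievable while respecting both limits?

142 rps

Feasible sets respecting both limits:
- thumbnailer+logger+scheduler: memory 9, CPU 22, value 142
- thumbnailer+logger: memory 6, CPU 12, value 99
- logger+scheduler: memory 6, CPU 12, value 93
- thumbnailer+scheduler: memory 6, CPU 20, value 92
Best: 142 rps.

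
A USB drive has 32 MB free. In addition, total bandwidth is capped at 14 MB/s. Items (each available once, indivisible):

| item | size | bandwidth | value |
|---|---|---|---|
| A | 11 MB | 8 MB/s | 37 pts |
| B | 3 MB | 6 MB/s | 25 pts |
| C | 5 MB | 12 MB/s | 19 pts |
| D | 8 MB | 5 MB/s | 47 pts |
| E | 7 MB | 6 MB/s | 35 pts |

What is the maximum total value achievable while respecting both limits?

84 pts

Feasible sets respecting both limits:
- A+D: size 19, bandwidth 13, value 84
- D+E: size 15, bandwidth 11, value 82
- B+D: size 11, bandwidth 11, value 72
Best: 84 pts.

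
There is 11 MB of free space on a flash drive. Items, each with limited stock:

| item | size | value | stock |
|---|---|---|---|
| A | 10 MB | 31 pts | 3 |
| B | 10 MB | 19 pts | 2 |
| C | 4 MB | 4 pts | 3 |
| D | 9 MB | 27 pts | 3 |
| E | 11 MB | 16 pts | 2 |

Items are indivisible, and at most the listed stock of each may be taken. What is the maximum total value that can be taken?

Top feasible selections:
- 1×A: size 10, value 31
- 1×D: size 9, value 27
- 1×B: size 10, value 19
Best: 31 pts.

31 pts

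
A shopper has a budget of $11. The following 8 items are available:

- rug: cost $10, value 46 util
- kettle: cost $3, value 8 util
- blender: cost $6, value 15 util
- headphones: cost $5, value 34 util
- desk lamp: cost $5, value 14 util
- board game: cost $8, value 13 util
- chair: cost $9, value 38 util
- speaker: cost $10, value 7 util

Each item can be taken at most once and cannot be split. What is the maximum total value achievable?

49 util

Check high-value combinations within $11:
- blender+headphones: cost 6+5=11, value 15+34=49
- headphones+desk lamp: cost 5+5=10, value 34+14=48
- rug: cost 10, value 46
- kettle+headphones: cost 3+5=8, value 8+34=42
- chair: cost 9, value 38
Best: 49 util.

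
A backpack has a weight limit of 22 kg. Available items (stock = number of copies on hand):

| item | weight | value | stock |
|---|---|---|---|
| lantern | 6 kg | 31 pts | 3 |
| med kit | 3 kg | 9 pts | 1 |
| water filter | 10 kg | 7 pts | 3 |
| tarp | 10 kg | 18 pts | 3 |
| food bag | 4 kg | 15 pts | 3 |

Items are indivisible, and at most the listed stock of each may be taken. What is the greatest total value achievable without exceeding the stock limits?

108 pts

Best selections within weight 22 and stock limits:
- 3×lantern + 1×food bag: weight 22, value 108
- 3×lantern + 1×med kit: weight 21, value 102
- 3×lantern: weight 18, value 93
Best: 108 pts.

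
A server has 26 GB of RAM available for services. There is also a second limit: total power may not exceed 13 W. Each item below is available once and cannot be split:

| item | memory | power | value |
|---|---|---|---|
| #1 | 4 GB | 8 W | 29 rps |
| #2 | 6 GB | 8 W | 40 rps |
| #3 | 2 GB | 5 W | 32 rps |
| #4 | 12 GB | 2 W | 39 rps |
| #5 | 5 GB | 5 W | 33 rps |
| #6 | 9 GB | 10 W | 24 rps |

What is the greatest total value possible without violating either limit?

Feasible sets respecting both limits:
- #3+#4+#5: memory 19, power 12, value 104
- #2+#4: memory 18, power 10, value 79
- #2+#5: memory 11, power 13, value 73
- #2+#3: memory 8, power 13, value 72
Best: 104 rps.

104 rps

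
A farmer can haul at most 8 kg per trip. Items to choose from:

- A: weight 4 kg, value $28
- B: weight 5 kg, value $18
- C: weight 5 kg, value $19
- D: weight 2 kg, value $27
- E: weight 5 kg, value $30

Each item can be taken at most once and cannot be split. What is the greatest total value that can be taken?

$57

Check high-value combinations within 8 kg:
- D+E: weight 2+5=7, value 27+30=57
- A+D: weight 4+2=6, value 28+27=55
- C+D: weight 5+2=7, value 19+27=46
- B+D: weight 5+2=7, value 18+27=45
Best: $57.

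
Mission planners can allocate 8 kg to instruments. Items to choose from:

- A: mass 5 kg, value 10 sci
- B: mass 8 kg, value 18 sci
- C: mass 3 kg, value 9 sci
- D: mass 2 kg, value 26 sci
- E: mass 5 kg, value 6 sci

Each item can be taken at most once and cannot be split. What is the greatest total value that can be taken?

36 sci

Check high-value combinations within 8 kg:
- A+D: mass 5+2=7, value 10+26=36
- C+D: mass 3+2=5, value 9+26=35
- D+E: mass 2+5=7, value 26+6=32
Best: 36 sci.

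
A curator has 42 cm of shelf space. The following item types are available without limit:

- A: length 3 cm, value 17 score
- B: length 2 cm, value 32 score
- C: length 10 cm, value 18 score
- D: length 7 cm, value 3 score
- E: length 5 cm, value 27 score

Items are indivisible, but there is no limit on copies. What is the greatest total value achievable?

Best value-per-unit is B at 32/2, and filling with it alone uses length 21×2=42. No mix of the others beats 21×32 = 672.

672 score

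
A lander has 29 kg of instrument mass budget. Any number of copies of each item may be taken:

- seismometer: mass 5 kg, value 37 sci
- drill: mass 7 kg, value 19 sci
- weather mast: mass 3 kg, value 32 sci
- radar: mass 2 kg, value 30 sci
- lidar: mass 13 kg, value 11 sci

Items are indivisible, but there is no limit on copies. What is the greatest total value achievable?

Best value-per-unit is radar at 30/2; filling with it alone gives 14×30 = 420.
Optimal mix: 1×weather mast + 13×radar → mass 29, value 422.

422 sci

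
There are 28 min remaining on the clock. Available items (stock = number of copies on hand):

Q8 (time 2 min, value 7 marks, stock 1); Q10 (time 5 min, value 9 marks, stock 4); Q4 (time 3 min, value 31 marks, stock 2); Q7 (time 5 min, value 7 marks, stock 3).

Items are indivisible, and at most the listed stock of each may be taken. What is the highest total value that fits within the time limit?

105 marks

Top feasible selections:
- 1×Q8 + 4×Q10 + 2×Q4: time 28, value 105
- 1×Q8 + 3×Q10 + 2×Q4 + 1×Q7: time 28, value 103
Best: 105 marks.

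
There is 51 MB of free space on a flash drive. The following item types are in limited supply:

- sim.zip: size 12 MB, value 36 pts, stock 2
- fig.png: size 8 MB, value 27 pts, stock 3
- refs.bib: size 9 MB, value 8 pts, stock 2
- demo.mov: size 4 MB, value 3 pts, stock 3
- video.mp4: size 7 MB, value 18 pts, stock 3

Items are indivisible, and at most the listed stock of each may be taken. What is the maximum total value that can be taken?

153 pts

Best selections within size 51 and stock limits:
- 2×sim.zip + 3×fig.png: size 48, value 153
- 1×sim.zip + 3×fig.png + 2×video.mp4: size 50, value 153
- 2×sim.zip + 2×fig.png + 1×demo.mov + 1×video.mp4: size 51, value 147
Best: 153 pts.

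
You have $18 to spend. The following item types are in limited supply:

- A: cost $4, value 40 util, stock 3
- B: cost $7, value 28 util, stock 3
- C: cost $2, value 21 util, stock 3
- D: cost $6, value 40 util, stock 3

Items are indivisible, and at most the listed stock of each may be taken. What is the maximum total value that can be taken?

183 util

Best selections within cost 18 and stock limits:
- 3×A + 3×C: cost 18, value 183
- 3×A + 2×C: cost 16, value 162
- 2×A + 2×C + 1×D: cost 18, value 162
- 3×A + 1×D: cost 18, value 160
Best: 183 util.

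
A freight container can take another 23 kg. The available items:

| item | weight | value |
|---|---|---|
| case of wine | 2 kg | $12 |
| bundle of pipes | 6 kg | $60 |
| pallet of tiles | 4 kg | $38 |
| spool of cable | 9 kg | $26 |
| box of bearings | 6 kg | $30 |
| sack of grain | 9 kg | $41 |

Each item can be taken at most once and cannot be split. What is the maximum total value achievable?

Check high-value combinations within 23 kg:
- case of wine+bundle of pipes+pallet of tiles+sack of grain: weight 2+6+4+9=21, value 12+60+38+41=151
- case of wine+bundle of pipes+box of bearings+sack of grain: weight 2+6+6+9=23, value 12+60+30+41=143
- case of wine+bundle of pipes+pallet of tiles+box of bearings: weight 2+6+4+6=18, value 12+60+38+30=140
- bundle of pipes+pallet of tiles+sack of grain: weight 6+4+9=19, value 60+38+41=139
Best: $151.

$151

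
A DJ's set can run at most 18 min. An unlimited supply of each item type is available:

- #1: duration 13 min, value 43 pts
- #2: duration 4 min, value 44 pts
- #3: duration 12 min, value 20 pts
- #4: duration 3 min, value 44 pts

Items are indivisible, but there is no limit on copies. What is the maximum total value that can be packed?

Best value-per-unit is #4 at 44/3, and filling with it alone uses duration 6×3=18. No mix of the others beats 6×44 = 264.

264 pts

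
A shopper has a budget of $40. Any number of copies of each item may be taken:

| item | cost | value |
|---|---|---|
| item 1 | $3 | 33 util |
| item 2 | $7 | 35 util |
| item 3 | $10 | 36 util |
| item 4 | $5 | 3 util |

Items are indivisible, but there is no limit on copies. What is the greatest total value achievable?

429 util

Best value-per-unit is item 1 at 33/3, and filling with it alone uses cost 13×3=39. No mix of the others beats 13×33 = 429.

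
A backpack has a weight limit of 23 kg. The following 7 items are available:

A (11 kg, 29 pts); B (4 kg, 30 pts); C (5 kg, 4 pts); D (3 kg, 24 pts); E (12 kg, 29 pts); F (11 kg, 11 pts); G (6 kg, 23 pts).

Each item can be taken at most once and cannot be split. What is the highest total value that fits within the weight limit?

87 pts

This is a 0/1 knapsack; check combinations near the capacity.
- A+B+C+D: weight 11+4+5+3=23, value 29+30+4+24=87
- A+B+D: weight 11+4+3=18, value 29+30+24=83
- B+D+E: weight 4+3+12=19, value 30+24+29=83
Best: 87 pts.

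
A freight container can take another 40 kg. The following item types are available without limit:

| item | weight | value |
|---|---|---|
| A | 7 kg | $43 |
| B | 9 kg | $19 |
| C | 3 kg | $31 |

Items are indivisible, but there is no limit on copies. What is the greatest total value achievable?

$403

Best value-per-unit is C at 31/3, and filling with it alone uses weight 13×3=39. No mix of the others beats 13×31 = 403.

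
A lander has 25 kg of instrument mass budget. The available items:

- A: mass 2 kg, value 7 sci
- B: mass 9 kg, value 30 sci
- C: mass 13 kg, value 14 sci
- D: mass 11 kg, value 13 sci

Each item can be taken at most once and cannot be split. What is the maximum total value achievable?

51 sci

Check high-value combinations within 25 kg:
- A+B+C: mass 2+9+13=24, value 7+30+14=51
- A+B+D: mass 2+9+11=22, value 7+30+13=50
- B+C: mass 9+13=22, value 30+14=44
- B+D: mass 9+11=20, value 30+13=43
- A+B: mass 2+9=11, value 7+30=37
Best: 51 sci.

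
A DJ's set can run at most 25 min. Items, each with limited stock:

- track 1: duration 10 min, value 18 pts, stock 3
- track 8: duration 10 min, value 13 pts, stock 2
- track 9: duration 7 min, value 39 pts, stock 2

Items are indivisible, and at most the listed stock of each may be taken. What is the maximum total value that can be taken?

Best selections within duration 25 and stock limits:
- 1×track 1 + 2×track 9: duration 24, value 96
- 1×track 8 + 2×track 9: duration 24, value 91
Best: 96 pts.

96 pts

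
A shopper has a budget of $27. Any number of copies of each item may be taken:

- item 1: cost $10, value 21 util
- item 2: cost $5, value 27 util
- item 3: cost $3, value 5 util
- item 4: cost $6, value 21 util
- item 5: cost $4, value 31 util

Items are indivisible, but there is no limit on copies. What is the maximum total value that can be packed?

191 util

Best value-per-unit is item 5 at 31/4; filling with it alone gives 6×31 = 186.
Optimal mix: 1×item 3 + 6×item 5 → cost 27, value 191.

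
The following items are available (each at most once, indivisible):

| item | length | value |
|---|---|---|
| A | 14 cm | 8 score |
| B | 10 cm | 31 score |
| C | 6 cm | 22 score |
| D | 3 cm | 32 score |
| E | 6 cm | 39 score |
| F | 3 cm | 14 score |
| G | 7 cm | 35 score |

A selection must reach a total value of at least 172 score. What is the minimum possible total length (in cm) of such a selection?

Subsets with value ≥ 172, sorted by total length:
- B+C+D+E+F+G: length 35, value 173
- A+B+C+D+E+F+G: length 49, value 181
Minimum length: 35 cm.

35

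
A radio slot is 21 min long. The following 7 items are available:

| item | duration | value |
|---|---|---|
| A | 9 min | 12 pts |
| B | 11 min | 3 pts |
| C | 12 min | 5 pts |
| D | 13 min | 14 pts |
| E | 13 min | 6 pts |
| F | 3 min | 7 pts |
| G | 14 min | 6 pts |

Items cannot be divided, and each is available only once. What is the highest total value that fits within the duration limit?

21 pts

Check high-value combinations within 21 min:
- D+F: duration 13+3=16, value 14+7=21
- A+F: duration 9+3=12, value 12+7=19
- A+C: duration 9+12=21, value 12+5=17
Best: 21 pts.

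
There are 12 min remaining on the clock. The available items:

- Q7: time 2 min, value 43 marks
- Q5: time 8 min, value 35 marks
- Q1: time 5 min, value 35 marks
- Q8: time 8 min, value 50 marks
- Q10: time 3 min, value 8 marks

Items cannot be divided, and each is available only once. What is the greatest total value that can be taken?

Check high-value combinations within 12 min:
- Q7+Q8: time 2+8=10, value 43+50=93
- Q7+Q1+Q10: time 2+5+3=10, value 43+35+8=86
- Q7+Q1: time 2+5=7, value 43+35=78
Best: 93 marks.

93 marks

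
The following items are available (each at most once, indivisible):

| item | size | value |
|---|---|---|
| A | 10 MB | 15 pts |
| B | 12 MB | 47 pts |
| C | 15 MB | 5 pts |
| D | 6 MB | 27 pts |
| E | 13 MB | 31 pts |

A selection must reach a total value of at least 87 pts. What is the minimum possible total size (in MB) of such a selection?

28

Subsets with value ≥ 87, sorted by total size:
- A+B+D: size 28, value 89
- B+D+E: size 31, value 105
Minimum size: 28 MB.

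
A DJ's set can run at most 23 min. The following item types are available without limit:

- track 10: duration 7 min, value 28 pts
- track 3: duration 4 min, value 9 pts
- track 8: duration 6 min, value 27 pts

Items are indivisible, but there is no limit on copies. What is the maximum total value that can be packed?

Best value-per-unit is track 8 at 27/6; filling with it alone gives 3×27 = 81.
Optimal mix: 1×track 10 + 1×track 3 + 2×track 8 → duration 23, value 91.

91 pts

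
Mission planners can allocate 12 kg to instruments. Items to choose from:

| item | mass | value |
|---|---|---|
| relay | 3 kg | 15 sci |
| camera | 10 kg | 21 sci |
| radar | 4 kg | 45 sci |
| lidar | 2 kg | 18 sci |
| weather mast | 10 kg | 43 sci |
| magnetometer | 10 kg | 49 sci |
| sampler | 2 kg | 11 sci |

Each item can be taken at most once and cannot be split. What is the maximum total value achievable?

This is a 0/1 knapsack; check combinations near the capacity.
- relay+radar+lidar+sampler: mass 3+4+2+2=11, value 15+45+18+11=89
- relay+radar+lidar: mass 3+4+2=9, value 15+45+18=78
- radar+lidar+sampler: mass 4+2+2=8, value 45+18+11=74
- relay+radar+sampler: mass 3+4+2=9, value 15+45+11=71
- lidar+magnetometer: mass 2+10=12, value 18+49=67
Best: 89 sci.

89 sci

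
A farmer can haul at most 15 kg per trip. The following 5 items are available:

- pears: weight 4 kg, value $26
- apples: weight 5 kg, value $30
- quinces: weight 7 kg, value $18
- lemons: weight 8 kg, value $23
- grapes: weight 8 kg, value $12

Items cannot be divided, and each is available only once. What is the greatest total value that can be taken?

$56

This is a 0/1 knapsack; check combinations near the capacity.
- pears+apples: weight 4+5=9, value 26+30=56
- apples+lemons: weight 5+8=13, value 30+23=53
- pears+lemons: weight 4+8=12, value 26+23=49
- apples+quinces: weight 5+7=12, value 30+18=48
Best: $56.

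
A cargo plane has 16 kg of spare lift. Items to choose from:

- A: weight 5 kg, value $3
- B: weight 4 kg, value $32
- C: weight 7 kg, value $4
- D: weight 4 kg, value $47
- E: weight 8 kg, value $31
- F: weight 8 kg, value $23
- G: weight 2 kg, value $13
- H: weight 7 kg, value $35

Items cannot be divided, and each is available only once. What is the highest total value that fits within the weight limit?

Check high-value combinations within 16 kg:
- B+D+H: weight 4+4+7=15, value 32+47+35=114
- B+D+E: weight 4+4+8=16, value 32+47+31=110
- B+D+F: weight 4+4+8=16, value 32+47+23=102
Best: $114.

$114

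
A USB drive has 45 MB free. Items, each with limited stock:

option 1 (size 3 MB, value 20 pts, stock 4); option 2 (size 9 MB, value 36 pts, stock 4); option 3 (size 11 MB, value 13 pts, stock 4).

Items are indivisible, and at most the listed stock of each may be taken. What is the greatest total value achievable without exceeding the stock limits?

Top feasible selections:
- 3×option 1 + 4×option 2: size 45, value 204
- 4×option 1 + 3×option 2: size 39, value 188
Best: 204 pts.

204 pts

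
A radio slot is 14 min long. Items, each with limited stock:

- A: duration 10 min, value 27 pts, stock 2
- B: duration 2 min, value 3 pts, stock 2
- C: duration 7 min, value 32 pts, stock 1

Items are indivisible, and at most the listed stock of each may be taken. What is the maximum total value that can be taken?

38 pts

Top feasible selections:
- 2×B + 1×C: duration 11, value 38
- 1×B + 1×C: duration 9, value 35
- 1×A + 2×B: duration 14, value 33
- 1×C: duration 7, value 32
Best: 38 pts.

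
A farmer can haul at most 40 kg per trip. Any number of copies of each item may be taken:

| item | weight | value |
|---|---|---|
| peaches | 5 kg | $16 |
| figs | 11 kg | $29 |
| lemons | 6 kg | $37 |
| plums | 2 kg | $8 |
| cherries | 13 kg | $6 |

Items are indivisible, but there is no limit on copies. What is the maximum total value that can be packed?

Best value-per-unit is lemons at 37/6; filling with it alone gives 6×37 = 222.
Optimal mix: 6×lemons + 2×plums → weight 40, value 238.

$238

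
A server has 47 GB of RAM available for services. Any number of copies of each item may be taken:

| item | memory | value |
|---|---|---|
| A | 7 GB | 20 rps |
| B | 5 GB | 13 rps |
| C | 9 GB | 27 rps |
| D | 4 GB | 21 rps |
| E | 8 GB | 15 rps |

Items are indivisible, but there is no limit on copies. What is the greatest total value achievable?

231 rps

Best value-per-unit is D at 21/4, and filling with it alone uses memory 11×4=44. No mix of the others beats 11×21 = 231.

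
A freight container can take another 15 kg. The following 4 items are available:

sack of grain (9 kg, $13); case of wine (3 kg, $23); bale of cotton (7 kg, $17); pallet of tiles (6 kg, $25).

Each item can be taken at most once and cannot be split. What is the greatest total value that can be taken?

$48

Check high-value combinations within 15 kg:
- case of wine+pallet of tiles: weight 3+6=9, value 23+25=48
- bale of cotton+pallet of tiles: weight 7+6=13, value 17+25=42
- case of wine+bale of cotton: weight 3+7=10, value 23+17=40
- sack of grain+pallet of tiles: weight 9+6=15, value 13+25=38
- sack of grain+case of wine: weight 9+3=12, value 13+23=36
Best: $48.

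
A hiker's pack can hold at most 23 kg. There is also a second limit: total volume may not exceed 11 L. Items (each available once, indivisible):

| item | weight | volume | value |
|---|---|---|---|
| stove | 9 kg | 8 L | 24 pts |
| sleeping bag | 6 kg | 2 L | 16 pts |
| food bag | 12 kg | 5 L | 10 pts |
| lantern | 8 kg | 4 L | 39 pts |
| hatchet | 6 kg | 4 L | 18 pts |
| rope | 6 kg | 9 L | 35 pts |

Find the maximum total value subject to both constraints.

73 pts

Feasible sets respecting both limits:
- sleeping bag+lantern+hatchet: weight 20, volume 10, value 73
- lantern+hatchet: weight 14, volume 8, value 57
- sleeping bag+lantern: weight 14, volume 6, value 55
- sleeping bag+rope: weight 12, volume 11, value 51
Best: 73 pts.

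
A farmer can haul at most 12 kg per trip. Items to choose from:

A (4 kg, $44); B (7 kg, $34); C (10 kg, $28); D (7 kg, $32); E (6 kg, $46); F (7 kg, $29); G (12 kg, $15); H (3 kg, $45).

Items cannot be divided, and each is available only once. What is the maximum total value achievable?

$91

Check high-value combinations within 12 kg:
- E+H: weight 6+3=9, value 46+45=91
- A+E: weight 4+6=10, value 44+46=90
- A+H: weight 4+3=7, value 44+45=89
Best: $91.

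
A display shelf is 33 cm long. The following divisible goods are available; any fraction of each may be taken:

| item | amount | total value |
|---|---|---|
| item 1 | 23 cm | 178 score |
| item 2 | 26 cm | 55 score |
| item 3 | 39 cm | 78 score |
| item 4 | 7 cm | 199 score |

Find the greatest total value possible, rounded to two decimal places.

383.35

Take in order of value per unit:
- item 4 (199/7 per unit): all 7 → value 199, running total 199.00
- item 1 (178/23 per unit): all 23 → value 178, running total 377.00
- item 2 (55/26 per unit): 3 of 26 → value 3×55/26 = 6.3462, running total 383.35
Total 383.35.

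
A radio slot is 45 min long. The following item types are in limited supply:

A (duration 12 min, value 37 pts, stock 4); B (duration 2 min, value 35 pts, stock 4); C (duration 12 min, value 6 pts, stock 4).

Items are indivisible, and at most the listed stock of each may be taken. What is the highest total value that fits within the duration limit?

251 pts

Top feasible selections:
- 3×A + 4×B: duration 44, value 251
- 2×A + 4×B + 1×C: duration 44, value 220
- 3×A + 3×B: duration 42, value 216
- 2×A + 4×B: duration 32, value 214
Best: 251 pts.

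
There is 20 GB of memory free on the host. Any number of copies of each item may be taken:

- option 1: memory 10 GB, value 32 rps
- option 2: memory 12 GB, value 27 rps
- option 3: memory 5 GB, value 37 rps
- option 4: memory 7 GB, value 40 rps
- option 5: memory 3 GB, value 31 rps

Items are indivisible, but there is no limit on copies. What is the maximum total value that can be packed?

Best value-per-unit is option 5 at 31/3; filling with it alone gives 6×31 = 186.
Optimal mix: 1×option 3 + 5×option 5 → memory 20, value 192.

192 rps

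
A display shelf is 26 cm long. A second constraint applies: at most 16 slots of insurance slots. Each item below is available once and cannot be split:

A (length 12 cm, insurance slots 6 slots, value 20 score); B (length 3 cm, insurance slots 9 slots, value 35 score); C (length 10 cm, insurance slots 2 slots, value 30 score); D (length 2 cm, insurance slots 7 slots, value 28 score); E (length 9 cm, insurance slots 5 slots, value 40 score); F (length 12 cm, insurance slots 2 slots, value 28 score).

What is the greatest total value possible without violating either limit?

Feasible sets respecting both limits:
- B+C+E: length 22, insurance slots 16, value 105
- B+E+F: length 24, insurance slots 16, value 103
- C+D+E: length 21, insurance slots 14, value 98
- D+E+F: length 23, insurance slots 14, value 96
Best: 105 score.

105 score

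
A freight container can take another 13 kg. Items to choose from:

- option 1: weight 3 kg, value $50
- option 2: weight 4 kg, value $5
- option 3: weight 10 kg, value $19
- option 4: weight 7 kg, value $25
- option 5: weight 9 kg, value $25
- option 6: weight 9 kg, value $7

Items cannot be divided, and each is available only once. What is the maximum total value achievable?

Check high-value combinations within 13 kg:
- option 1+option 4: weight 3+7=10, value 50+25=75
- option 1+option 5: weight 3+9=12, value 50+25=75
- option 1+option 3: weight 3+10=13, value 50+19=69
- option 1+option 6: weight 3+9=12, value 50+7=57
Best: $75.

$75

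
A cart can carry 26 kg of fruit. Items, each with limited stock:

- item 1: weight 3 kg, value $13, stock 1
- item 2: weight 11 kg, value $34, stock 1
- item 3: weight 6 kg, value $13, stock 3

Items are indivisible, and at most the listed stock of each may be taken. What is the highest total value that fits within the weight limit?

Top feasible selections:
- 1×item 1 + 1×item 2 + 2×item 3: weight 26, value 73
- 1×item 1 + 1×item 2 + 1×item 3: weight 20, value 60
- 1×item 2 + 2×item 3: weight 23, value 60
- 1×item 1 + 3×item 3: weight 21, value 52
Best: $73.

$73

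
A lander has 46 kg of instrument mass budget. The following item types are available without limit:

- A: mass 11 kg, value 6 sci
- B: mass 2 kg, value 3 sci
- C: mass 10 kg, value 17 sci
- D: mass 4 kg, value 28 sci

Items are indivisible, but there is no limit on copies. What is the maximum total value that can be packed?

Best value-per-unit is D at 28/4; filling with it alone gives 11×28 = 308.
Optimal mix: 1×B + 11×D → mass 46, value 311.

311 sci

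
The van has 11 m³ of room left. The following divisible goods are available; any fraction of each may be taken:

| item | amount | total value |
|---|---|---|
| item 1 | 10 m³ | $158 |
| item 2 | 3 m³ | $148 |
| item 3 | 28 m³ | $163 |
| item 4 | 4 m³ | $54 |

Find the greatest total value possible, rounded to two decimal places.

Take in order of value per unit:
- item 2 (148/3 per unit): all 3 → value 148, running total 148.00
- item 1 (158/10 per unit): 8 of 10 → value 8×158/10 = 126.4000, running total 274.40
Total 274.40.

274.40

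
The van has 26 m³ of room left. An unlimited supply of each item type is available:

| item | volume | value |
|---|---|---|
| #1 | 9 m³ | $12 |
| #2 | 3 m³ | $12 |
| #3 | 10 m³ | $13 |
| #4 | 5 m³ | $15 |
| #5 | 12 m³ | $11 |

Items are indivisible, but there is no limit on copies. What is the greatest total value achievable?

$99

Best value-per-unit is #2 at 12/3; filling with it alone gives 8×12 = 96.
Optimal mix: 7×#2 + 1×#4 → volume 26, value 99.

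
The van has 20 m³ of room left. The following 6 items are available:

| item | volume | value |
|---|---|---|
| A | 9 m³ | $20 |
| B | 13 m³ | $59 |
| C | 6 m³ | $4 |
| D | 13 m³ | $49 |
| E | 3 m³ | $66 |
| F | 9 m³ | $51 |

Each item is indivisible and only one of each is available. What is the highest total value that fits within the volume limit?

This is a 0/1 knapsack; check combinations near the capacity.
- B+E: volume 13+3=16, value 59+66=125
- C+E+F: volume 6+3+9=18, value 4+66+51=121
- E+F: volume 3+9=12, value 66+51=117
- D+E: volume 13+3=16, value 49+66=115
- A+C+E: volume 9+6+3=18, value 20+4+66=90
Best: $125.

$125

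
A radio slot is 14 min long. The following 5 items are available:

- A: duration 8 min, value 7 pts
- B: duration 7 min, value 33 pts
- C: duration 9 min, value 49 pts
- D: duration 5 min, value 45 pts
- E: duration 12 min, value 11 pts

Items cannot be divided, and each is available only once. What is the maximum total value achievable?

Check high-value combinations within 14 min:
- C+D: duration 9+5=14, value 49+45=94
- B+D: duration 7+5=12, value 33+45=78
- A+D: duration 8+5=13, value 7+45=52
- C: duration 9, value 49
Best: 94 pts.

94 pts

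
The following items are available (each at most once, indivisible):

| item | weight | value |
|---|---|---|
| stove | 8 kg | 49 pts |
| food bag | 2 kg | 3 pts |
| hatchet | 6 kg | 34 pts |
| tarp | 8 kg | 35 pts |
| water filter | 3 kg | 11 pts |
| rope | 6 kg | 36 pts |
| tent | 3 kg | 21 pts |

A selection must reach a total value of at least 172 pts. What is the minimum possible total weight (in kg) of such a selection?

Subsets with value ≥ 172, sorted by total weight:
- stove+hatchet+tarp+rope+tent: weight 31, value 175
- stove+food bag+hatchet+tarp+rope+tent: weight 33, value 178
- stove+hatchet+tarp+water filter+rope+tent: weight 34, value 186
- stove+food bag+hatchet+tarp+water filter+rope+tent: weight 36, value 189
Minimum weight: 31 kg.

31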